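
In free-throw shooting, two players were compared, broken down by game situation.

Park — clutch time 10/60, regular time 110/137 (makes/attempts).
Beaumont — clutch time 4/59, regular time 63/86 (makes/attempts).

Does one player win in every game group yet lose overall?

Clutch time: Park 10/60 = 16.7%, Beaumont 4/59 = 6.8% → Park
Regular time: Park 110/137 = 80.3%, Beaumont 63/86 = 73.3% → Park
Overall: Park 120/197 = 60.9%, Beaumont 67/145 = 46.2% → Park
Park wins overall and in every game group — no reversal.

No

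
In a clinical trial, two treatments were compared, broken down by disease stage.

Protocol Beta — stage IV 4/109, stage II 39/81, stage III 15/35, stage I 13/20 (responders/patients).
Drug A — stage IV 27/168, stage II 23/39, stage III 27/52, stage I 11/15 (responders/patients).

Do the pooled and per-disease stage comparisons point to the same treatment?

Yes

Stage IV: Protocol Beta 4/109 = 3.7%, Drug A 27/168 = 16.1% → Drug A
Stage II: Protocol Beta 39/81 = 48.1%, Drug A 23/39 = 59.0% → Drug A
Stage III: Protocol Beta 15/35 = 42.9%, Drug A 27/52 = 51.9% → Drug A
Stage I: Protocol Beta 13/20 = 65.0%, Drug A 11/15 = 73.3% → Drug A
Overall: Protocol Beta 71/245 = 29.0%, Drug A 88/274 = 32.1% → Drug A
Drug A wins overall and in every disease group — no reversal.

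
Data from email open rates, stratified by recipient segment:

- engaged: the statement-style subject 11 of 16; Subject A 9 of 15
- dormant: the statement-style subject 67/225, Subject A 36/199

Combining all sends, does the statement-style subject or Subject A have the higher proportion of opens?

Engaged: the statement-style subject 11/16 = 68.8%, Subject A 9/15 = 60.0% → the statement-style subject
Dormant: the statement-style subject 67/225 = 29.8%, Subject A 36/199 = 18.1% → the statement-style subject
Overall: the statement-style subject 78/241 = 32.4%, Subject A 45/214 = 21.0% → the statement-style subject

the statement-style subject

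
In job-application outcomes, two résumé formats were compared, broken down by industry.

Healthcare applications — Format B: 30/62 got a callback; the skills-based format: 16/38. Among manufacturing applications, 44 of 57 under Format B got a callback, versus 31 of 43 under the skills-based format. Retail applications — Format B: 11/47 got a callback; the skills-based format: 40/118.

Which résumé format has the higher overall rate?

Format B

Healthcare: Format B 30/62 = 48.4%, the skills-based format 16/38 = 42.1% → Format B
Manufacturing: Format B 44/57 = 77.2%, the skills-based format 31/43 = 72.1% → Format B
Retail: Format B 11/47 = 23.4%, the skills-based format 40/118 = 33.9% → the skills-based format
Overall: Format B 85/166 = 51.2%, the skills-based format 87/199 = 43.7% → Format B
(Neither sweeps every industry group, but Format B has the higher pooled rate.)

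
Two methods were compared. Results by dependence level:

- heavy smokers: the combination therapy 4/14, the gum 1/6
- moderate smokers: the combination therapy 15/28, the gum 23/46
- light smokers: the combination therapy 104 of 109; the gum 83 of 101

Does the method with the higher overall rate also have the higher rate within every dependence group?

Heavy smokers: the combination therapy 4/14 = 28.6%, the gum 1/6 = 16.7% → the combination therapy
Moderate smokers: the combination therapy 15/28 = 53.6%, the gum 23/46 = 50.0% → the combination therapy
Light smokers: the combination therapy 104/109 = 95.4%, the gum 83/101 = 82.2% → the combination therapy
Overall: the combination therapy 123/151 = 81.5%, the gum 107/153 = 69.9% → the combination therapy
The combination therapy wins overall and in every dependence group — no reversal.

Yes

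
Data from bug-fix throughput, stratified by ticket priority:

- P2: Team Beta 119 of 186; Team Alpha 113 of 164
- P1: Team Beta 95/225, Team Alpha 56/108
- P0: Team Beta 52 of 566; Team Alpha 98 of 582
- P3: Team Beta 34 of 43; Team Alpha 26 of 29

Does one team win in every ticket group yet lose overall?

No

P2: Team Beta 119/186 = 64.0%, Team Alpha 113/164 = 68.9% → Team Alpha
P1: Team Beta 95/225 = 42.2%, Team Alpha 56/108 = 51.9% → Team Alpha
P0: Team Beta 52/566 = 9.2%, Team Alpha 98/582 = 16.8% → Team Alpha
P3: Team Beta 34/43 = 79.1%, Team Alpha 26/29 = 89.7% → Team Alpha
Overall: Team Beta 300/1020 = 29.4%, Team Alpha 293/883 = 33.2% → Team Alpha
Team Alpha wins overall and in every ticket group — no reversal.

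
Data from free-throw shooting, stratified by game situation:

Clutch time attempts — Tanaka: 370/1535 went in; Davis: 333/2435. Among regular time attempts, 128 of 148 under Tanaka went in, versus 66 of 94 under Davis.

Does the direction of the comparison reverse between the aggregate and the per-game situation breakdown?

Clutch time: Tanaka 370/1535 = 24.1%, Davis 333/2435 = 13.7% → Tanaka
Regular time: Tanaka 128/148 = 86.5%, Davis 66/94 = 70.2% → Tanaka
Overall: Tanaka 498/1683 = 29.6%, Davis 399/2529 = 15.8% → Tanaka
Tanaka wins overall and in every game group — no reversal.

No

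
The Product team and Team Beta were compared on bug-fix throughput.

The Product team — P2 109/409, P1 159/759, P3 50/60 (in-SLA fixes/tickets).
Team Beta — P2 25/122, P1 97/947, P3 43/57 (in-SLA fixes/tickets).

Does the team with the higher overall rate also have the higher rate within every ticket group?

Yes

P2: the Product team 109/409 = 26.7%, Team Beta 25/122 = 20.5% → the Product team
P1: the Product team 159/759 = 20.9%, Team Beta 97/947 = 10.2% → the Product team
P3: the Product team 50/60 = 83.3%, Team Beta 43/57 = 75.4% → the Product team
Overall: the Product team 318/1228 = 25.9%, Team Beta 165/1126 = 14.7% → the Product team
The Product team wins overall and in every ticket group — no reversal.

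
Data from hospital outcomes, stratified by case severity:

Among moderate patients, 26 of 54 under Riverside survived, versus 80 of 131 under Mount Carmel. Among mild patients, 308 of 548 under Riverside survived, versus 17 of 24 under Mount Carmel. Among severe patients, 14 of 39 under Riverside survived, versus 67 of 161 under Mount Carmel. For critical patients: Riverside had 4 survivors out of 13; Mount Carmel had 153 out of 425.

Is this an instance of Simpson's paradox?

Yes

Moderate: Riverside 26/54 = 48.1%, Mount Carmel 80/131 = 61.1% → Mount Carmel
Mild: Riverside 308/548 = 56.2%, Mount Carmel 17/24 = 70.8% → Mount Carmel
Severe: Riverside 14/39 = 35.9%, Mount Carmel 67/161 = 41.6% → Mount Carmel
Critical: Riverside 4/13 = 30.8%, Mount Carmel 153/425 = 36.0% → Mount Carmel
Overall: Riverside 352/654 = 53.8%, Mount Carmel 317/741 = 42.8% → Riverside
Mount Carmel wins each case group but Riverside wins overall — the comparison reverses. Mount Carmel's patients skew toward critical, which has a lower base rate.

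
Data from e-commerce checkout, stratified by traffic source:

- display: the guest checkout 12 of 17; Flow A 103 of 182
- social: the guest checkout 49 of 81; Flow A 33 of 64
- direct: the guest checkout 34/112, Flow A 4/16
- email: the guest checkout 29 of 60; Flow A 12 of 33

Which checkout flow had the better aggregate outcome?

Flow A

Display: the guest checkout 12/17 = 70.6%, Flow A 103/182 = 56.6% → the guest checkout
Social: the guest checkout 49/81 = 60.5%, Flow A 33/64 = 51.6% → the guest checkout
Direct: the guest checkout 34/112 = 30.4%, Flow A 4/16 = 25.0% → the guest checkout
Email: the guest checkout 29/60 = 48.3%, Flow A 12/33 = 36.4% → the guest checkout
Overall: the guest checkout 124/270 = 45.9%, Flow A 152/295 = 51.5% → Flow A
(The guest checkout wins every traffic group but Flow A wins overall — the guest checkout's sessions skew toward the low-rate direct group.)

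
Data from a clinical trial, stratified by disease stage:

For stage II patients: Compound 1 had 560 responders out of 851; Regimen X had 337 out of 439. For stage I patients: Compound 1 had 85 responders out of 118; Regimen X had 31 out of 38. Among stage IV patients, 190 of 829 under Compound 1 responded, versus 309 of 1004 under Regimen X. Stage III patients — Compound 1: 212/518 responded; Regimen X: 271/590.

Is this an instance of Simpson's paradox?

No

Stage II: Compound 1 560/851 = 65.8%, Regimen X 337/439 = 76.8% → Regimen X
Stage I: Compound 1 85/118 = 72.0%, Regimen X 31/38 = 81.6% → Regimen X
Stage IV: Compound 1 190/829 = 22.9%, Regimen X 309/1004 = 30.8% → Regimen X
Stage III: Compound 1 212/518 = 40.9%, Regimen X 271/590 = 45.9% → Regimen X
Overall: Compound 1 1047/2316 = 45.2%, Regimen X 948/2071 = 45.8% → Regimen X
Regimen X wins overall and in every disease group — no reversal.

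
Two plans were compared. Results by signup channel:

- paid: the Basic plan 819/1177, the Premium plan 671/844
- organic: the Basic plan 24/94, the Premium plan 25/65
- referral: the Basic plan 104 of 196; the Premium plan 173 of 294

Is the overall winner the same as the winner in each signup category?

Yes

Paid: the Basic plan 819/1177 = 69.6%, the Premium plan 671/844 = 79.5% → the Premium plan
Organic: the Basic plan 24/94 = 25.5%, the Premium plan 25/65 = 38.5% → the Premium plan
Referral: the Basic plan 104/196 = 53.1%, the Premium plan 173/294 = 58.8% → the Premium plan
Overall: the Basic plan 947/1467 = 64.6%, the Premium plan 869/1203 = 72.2% → the Premium plan
The Premium plan wins overall and in every signup group — no reversal.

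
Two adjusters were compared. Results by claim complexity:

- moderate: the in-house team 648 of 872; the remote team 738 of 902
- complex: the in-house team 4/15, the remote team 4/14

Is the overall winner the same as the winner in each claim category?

Yes

Moderate: the in-house team 648/872 = 74.3%, the remote team 738/902 = 81.8% → the remote team
Complex: the in-house team 4/15 = 26.7%, the remote team 4/14 = 28.6% → the remote team
Overall: the in-house team 652/887 = 73.5%, the remote team 742/916 = 81.0% → the remote team
The remote team wins overall and in every claim group — no reversal.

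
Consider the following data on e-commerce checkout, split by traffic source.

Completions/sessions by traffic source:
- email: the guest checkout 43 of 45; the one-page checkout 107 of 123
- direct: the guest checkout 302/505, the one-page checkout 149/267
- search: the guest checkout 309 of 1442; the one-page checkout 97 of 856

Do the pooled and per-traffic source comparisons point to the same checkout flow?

Email: the guest checkout 43/45 = 95.6%, the one-page checkout 107/123 = 87.0% → the guest checkout
Direct: the guest checkout 302/505 = 59.8%, the one-page checkout 149/267 = 55.8% → the guest checkout
Search: the guest checkout 309/1442 = 21.4%, the one-page checkout 97/856 = 11.3% → the guest checkout
Overall: the guest checkout 654/1992 = 32.8%, the one-page checkout 353/1246 = 28.3% → the guest checkout
The guest checkout wins overall and in every traffic group — no reversal.

Yes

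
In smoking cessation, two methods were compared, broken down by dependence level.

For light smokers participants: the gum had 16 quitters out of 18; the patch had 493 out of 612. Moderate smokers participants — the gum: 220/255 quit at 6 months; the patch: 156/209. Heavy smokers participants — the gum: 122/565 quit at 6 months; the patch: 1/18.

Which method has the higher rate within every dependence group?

the gum

Light smokers: the gum 16/18 = 88.9%, the patch 493/612 = 80.6% → the gum
Moderate smokers: the gum 220/255 = 86.3%, the patch 156/209 = 74.6% → the gum
Heavy smokers: the gum 122/565 = 21.6%, the patch 1/18 = 5.6% → the gum
The gum has the higher rate in all 3 groups.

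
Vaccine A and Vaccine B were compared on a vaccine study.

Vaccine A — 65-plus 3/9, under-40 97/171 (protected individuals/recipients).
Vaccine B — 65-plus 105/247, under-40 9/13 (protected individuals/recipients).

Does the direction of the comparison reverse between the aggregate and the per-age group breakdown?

65-plus: Vaccine A 3/9 = 33.3%, Vaccine B 105/247 = 42.5% → Vaccine B
Under-40: Vaccine A 97/171 = 56.7%, Vaccine B 9/13 = 69.2% → Vaccine B
Overall: Vaccine A 100/180 = 55.6%, Vaccine B 114/260 = 43.8% → Vaccine A
Vaccine B wins each age group but Vaccine A wins overall — the comparison reverses. Vaccine B's recipients skew toward 65-plus, which has a lower base rate.

Yes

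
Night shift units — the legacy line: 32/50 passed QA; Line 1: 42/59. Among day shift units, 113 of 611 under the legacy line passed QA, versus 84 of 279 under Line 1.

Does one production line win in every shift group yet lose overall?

No

Night shift: the legacy line 32/50 = 64.0%, Line 1 42/59 = 71.2% → Line 1
Day shift: the legacy line 113/611 = 18.5%, Line 1 84/279 = 30.1% → Line 1
Overall: the legacy line 145/661 = 21.9%, Line 1 126/338 = 37.3% → Line 1
Line 1 wins overall and in every shift group — no reversal.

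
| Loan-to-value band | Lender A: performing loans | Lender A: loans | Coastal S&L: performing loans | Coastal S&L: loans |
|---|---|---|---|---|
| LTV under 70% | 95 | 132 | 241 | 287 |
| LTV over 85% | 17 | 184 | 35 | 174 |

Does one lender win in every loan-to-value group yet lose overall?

No

LTV under 70%: Lender A 95/132 = 72.0%, Coastal S&L 241/287 = 84.0% → Coastal S&L
LTV over 85%: Lender A 17/184 = 9.2%, Coastal S&L 35/174 = 20.1% → Coastal S&L
Overall: Lender A 112/316 = 35.4%, Coastal S&L 276/461 = 59.9% → Coastal S&L
Coastal S&L wins overall and in every loan-to-value group — no reversal.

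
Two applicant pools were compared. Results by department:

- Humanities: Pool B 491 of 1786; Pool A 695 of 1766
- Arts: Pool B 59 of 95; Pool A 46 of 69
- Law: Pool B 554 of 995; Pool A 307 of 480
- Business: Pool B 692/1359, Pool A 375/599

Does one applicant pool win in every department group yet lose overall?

No

Humanities: Pool B 491/1786 = 27.5%, Pool A 695/1766 = 39.4% → Pool A
Arts: Pool B 59/95 = 62.1%, Pool A 46/69 = 66.7% → Pool A
Law: Pool B 554/995 = 55.7%, Pool A 307/480 = 64.0% → Pool A
Business: Pool B 692/1359 = 50.9%, Pool A 375/599 = 62.6% → Pool A
Overall: Pool B 1796/4235 = 42.4%, Pool A 1423/2914 = 48.8% → Pool A
Pool A wins overall and in every department group — no reversal.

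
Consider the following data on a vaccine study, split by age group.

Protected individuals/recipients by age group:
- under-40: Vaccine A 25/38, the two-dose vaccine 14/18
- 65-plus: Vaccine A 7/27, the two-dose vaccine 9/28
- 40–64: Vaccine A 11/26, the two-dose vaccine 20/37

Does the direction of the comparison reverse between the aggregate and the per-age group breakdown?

No

Under-40: Vaccine A 25/38 = 65.8%, the two-dose vaccine 14/18 = 77.8% → the two-dose vaccine
65-plus: Vaccine A 7/27 = 25.9%, the two-dose vaccine 9/28 = 32.1% → the two-dose vaccine
40–64: Vaccine A 11/26 = 42.3%, the two-dose vaccine 20/37 = 54.1% → the two-dose vaccine
Overall: Vaccine A 43/91 = 47.3%, the two-dose vaccine 43/83 = 51.8% → the two-dose vaccine
The two-dose vaccine wins overall and in every age group — no reversal.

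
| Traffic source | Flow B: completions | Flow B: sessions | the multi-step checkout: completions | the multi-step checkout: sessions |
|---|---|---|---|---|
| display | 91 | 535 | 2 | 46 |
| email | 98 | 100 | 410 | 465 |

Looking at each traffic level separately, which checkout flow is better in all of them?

Flow B

Display: Flow B 91/535 = 17.0%, the multi-step checkout 2/46 = 4.3% → Flow B
Email: Flow B 98/100 = 98.0%, the multi-step checkout 410/465 = 88.2% → Flow B
Flow B has the higher rate in both groups.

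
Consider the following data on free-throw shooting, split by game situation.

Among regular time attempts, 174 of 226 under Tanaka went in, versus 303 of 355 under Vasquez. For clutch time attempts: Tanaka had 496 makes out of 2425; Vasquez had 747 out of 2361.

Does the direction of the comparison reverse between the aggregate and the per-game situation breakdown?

No

Regular time: Tanaka 174/226 = 77.0%, Vasquez 303/355 = 85.4% → Vasquez
Clutch time: Tanaka 496/2425 = 20.5%, Vasquez 747/2361 = 31.6% → Vasquez
Overall: Tanaka 670/2651 = 25.3%, Vasquez 1050/2716 = 38.7% → Vasquez
Vasquez wins overall and in every game group — no reversal.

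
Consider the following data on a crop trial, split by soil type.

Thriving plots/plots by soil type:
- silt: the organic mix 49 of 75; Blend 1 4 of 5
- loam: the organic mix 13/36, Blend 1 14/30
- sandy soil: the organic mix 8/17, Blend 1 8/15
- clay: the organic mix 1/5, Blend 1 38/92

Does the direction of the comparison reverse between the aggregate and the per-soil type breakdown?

Yes

Silt: the organic mix 49/75 = 65.3%, Blend 1 4/5 = 80.0% → Blend 1
Loam: the organic mix 13/36 = 36.1%, Blend 1 14/30 = 46.7% → Blend 1
Sandy soil: the organic mix 8/17 = 47.1%, Blend 1 8/15 = 53.3% → Blend 1
Clay: the organic mix 1/5 = 20.0%, Blend 1 38/92 = 41.3% → Blend 1
Overall: the organic mix 71/133 = 53.4%, Blend 1 64/142 = 45.1% → the organic mix
Blend 1 wins each soil group but the organic mix wins overall — the comparison reverses. Blend 1's plots skew toward clay, which has a lower base rate.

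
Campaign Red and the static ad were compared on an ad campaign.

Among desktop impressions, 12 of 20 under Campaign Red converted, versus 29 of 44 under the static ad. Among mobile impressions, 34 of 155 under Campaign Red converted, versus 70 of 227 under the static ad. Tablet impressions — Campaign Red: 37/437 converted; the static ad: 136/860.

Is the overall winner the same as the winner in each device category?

Yes

Desktop: Campaign Red 12/20 = 60.0%, the static ad 29/44 = 65.9% → the static ad
Mobile: Campaign Red 34/155 = 21.9%, the static ad 70/227 = 30.8% → the static ad
Tablet: Campaign Red 37/437 = 8.5%, the static ad 136/860 = 15.8% → the static ad
Overall: Campaign Red 83/612 = 13.6%, the static ad 235/1131 = 20.8% → the static ad
The static ad wins overall and in every device group — no reversal.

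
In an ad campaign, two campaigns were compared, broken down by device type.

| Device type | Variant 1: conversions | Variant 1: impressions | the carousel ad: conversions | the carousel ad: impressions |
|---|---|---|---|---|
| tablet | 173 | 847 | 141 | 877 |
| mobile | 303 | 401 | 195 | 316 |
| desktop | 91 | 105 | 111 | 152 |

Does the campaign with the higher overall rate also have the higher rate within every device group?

Tablet: Variant 1 173/847 = 20.4%, the carousel ad 141/877 = 16.1% → Variant 1
Mobile: Variant 1 303/401 = 75.6%, the carousel ad 195/316 = 61.7% → Variant 1
Desktop: Variant 1 91/105 = 86.7%, the carousel ad 111/152 = 73.0% → Variant 1
Overall: Variant 1 567/1353 = 41.9%, the carousel ad 447/1345 = 33.2% → Variant 1
Variant 1 wins overall and in every device group — no reversal.

Yes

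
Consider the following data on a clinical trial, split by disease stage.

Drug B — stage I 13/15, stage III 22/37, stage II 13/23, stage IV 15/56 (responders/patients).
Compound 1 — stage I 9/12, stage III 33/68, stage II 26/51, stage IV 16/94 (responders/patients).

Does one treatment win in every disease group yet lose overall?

Stage I: Drug B 13/15 = 86.7%, Compound 1 9/12 = 75.0% → Drug B
Stage III: Drug B 22/37 = 59.5%, Compound 1 33/68 = 48.5% → Drug B
Stage II: Drug B 13/23 = 56.5%, Compound 1 26/51 = 51.0% → Drug B
Stage IV: Drug B 15/56 = 26.8%, Compound 1 16/94 = 17.0% → Drug B
Overall: Drug B 63/131 = 48.1%, Compound 1 84/225 = 37.3% → Drug B
Drug B wins overall and in every disease group — no reversal.

No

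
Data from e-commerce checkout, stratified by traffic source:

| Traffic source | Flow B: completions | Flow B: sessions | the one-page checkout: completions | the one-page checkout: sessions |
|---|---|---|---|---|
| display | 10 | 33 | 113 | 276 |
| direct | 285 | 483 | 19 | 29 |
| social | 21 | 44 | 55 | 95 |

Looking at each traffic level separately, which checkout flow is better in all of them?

Display: Flow B 10/33 = 30.3%, the one-page checkout 113/276 = 40.9% → the one-page checkout
Direct: Flow B 285/483 = 59.0%, the one-page checkout 19/29 = 65.5% → the one-page checkout
Social: Flow B 21/44 = 47.7%, the one-page checkout 55/95 = 57.9% → the one-page checkout
The one-page checkout has the higher rate in all 3 groups.

the one-page checkout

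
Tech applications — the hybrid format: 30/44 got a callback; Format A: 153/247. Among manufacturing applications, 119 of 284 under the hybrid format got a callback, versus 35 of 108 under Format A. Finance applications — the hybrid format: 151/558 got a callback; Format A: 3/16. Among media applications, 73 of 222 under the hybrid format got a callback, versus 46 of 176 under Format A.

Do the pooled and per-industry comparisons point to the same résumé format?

No

Tech: the hybrid format 30/44 = 68.2%, Format A 153/247 = 61.9% → the hybrid format
Manufacturing: the hybrid format 119/284 = 41.9%, Format A 35/108 = 32.4% → the hybrid format
Finance: the hybrid format 151/558 = 27.1%, Format A 3/16 = 18.8% → the hybrid format
Media: the hybrid format 73/222 = 32.9%, Format A 46/176 = 26.1% → the hybrid format
Overall: the hybrid format 373/1108 = 33.7%, Format A 237/547 = 43.3% → Format A
The hybrid format wins each industry group but Format A wins overall — the comparison reverses. The hybrid format's applications skew toward finance, which has a lower base rate.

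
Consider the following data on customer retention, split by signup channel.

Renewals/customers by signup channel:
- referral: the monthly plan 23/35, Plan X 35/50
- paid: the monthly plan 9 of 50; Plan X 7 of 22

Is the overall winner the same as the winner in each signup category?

Yes

Referral: the monthly plan 23/35 = 65.7%, Plan X 35/50 = 70.0% → Plan X
Paid: the monthly plan 9/50 = 18.0%, Plan X 7/22 = 31.8% → Plan X
Overall: the monthly plan 32/85 = 37.6%, Plan X 42/72 = 58.3% → Plan X
Plan X wins overall and in every signup group — no reversal.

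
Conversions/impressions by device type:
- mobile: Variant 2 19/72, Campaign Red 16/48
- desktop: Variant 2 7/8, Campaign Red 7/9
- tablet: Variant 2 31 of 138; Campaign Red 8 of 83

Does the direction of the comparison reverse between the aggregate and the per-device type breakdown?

No

Mobile: Variant 2 19/72 = 26.4%, Campaign Red 16/48 = 33.3% → Campaign Red
Desktop: Variant 2 7/8 = 87.5%, Campaign Red 7/9 = 77.8% → Variant 2
Tablet: Variant 2 31/138 = 22.5%, Campaign Red 8/83 = 9.6% → Variant 2
Overall: Variant 2 57/218 = 26.1%, Campaign Red 31/140 = 22.1% → Variant 2
Neither sweeps: Variant 2 wins 2 of 3 groups, Campaign Red wins 1. Variant 2 wins overall but not every group — no Simpson reversal.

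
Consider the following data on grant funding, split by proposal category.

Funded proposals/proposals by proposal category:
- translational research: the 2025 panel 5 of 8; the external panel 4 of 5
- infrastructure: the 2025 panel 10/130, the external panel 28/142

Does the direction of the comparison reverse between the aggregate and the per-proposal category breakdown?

Translational research: the 2025 panel 5/8 = 62.5%, the external panel 4/5 = 80.0% → the external panel
Infrastructure: the 2025 panel 10/130 = 7.7%, the external panel 28/142 = 19.7% → the external panel
Overall: the 2025 panel 15/138 = 10.9%, the external panel 32/147 = 21.8% → the external panel
The external panel wins overall and in every proposal group — no reversal.

No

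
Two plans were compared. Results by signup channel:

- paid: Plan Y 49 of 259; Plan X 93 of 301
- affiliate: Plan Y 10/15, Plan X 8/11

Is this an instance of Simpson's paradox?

No

Paid: Plan Y 49/259 = 18.9%, Plan X 93/301 = 30.9% → Plan X
Affiliate: Plan Y 10/15 = 66.7%, Plan X 8/11 = 72.7% → Plan X
Overall: Plan Y 59/274 = 21.5%, Plan X 101/312 = 32.4% → Plan X
Plan X wins overall and in every signup group — no reversal.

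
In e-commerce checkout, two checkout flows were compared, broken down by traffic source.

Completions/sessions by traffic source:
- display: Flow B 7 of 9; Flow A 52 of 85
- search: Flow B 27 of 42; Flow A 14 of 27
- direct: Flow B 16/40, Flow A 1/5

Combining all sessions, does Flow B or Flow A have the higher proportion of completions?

Flow A

Display: Flow B 7/9 = 77.8%, Flow A 52/85 = 61.2% → Flow B
Search: Flow B 27/42 = 64.3%, Flow A 14/27 = 51.9% → Flow B
Direct: Flow B 16/40 = 40.0%, Flow A 1/5 = 20.0% → Flow B
Overall: Flow B 50/91 = 54.9%, Flow A 67/117 = 57.3% → Flow A
(Flow B wins every traffic group but Flow A wins overall — Flow B's sessions skew toward the low-rate direct group.)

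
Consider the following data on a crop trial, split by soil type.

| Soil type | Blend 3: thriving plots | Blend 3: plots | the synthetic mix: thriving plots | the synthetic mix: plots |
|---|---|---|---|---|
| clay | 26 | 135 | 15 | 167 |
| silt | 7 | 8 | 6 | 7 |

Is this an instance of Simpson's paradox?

Clay: Blend 3 26/135 = 19.3%, the synthetic mix 15/167 = 9.0% → Blend 3
Silt: Blend 3 7/8 = 87.5%, the synthetic mix 6/7 = 85.7% → Blend 3
Overall: Blend 3 33/143 = 23.1%, the synthetic mix 21/174 = 12.1% → Blend 3
Blend 3 wins overall and in every soil group — no reversal.

No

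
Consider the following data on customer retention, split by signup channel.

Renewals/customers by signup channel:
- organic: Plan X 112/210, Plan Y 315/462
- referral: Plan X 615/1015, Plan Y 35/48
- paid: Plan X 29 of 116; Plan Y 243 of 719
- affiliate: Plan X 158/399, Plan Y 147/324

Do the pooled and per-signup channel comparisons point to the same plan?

Organic: Plan X 112/210 = 53.3%, Plan Y 315/462 = 68.2% → Plan Y
Referral: Plan X 615/1015 = 60.6%, Plan Y 35/48 = 72.9% → Plan Y
Paid: Plan X 29/116 = 25.0%, Plan Y 243/719 = 33.8% → Plan Y
Affiliate: Plan X 158/399 = 39.6%, Plan Y 147/324 = 45.4% → Plan Y
Overall: Plan X 914/1740 = 52.5%, Plan Y 740/1553 = 47.6% → Plan X
Plan Y wins each signup group but Plan X wins overall — the comparison reverses. Plan Y's customers skew toward paid, which has a lower base rate.

No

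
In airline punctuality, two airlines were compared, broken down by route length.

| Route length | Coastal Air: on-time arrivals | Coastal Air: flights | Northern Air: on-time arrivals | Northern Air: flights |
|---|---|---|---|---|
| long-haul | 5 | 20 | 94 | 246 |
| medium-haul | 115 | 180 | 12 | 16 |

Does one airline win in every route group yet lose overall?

Long-haul: Coastal Air 5/20 = 25.0%, Northern Air 94/246 = 38.2% → Northern Air
Medium-haul: Coastal Air 115/180 = 63.9%, Northern Air 12/16 = 75.0% → Northern Air
Overall: Coastal Air 120/200 = 60.0%, Northern Air 106/262 = 40.5% → Coastal Air
Northern Air wins each route group but Coastal Air wins overall — the comparison reverses. Northern Air's flights skew toward long-haul, which has a lower base rate.

Yes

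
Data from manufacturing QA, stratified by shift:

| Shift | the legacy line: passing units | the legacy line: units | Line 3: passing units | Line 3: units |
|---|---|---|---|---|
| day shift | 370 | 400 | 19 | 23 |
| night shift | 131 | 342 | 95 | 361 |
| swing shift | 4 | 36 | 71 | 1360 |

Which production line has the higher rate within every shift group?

Day shift: the legacy line 370/400 = 92.5%, Line 3 19/23 = 82.6% → the legacy line
Night shift: the legacy line 131/342 = 38.3%, Line 3 95/361 = 26.3% → the legacy line
Swing shift: the legacy line 4/36 = 11.1%, Line 3 71/1360 = 5.2% → the legacy line
The legacy line has the higher rate in all 3 groups.

the legacy line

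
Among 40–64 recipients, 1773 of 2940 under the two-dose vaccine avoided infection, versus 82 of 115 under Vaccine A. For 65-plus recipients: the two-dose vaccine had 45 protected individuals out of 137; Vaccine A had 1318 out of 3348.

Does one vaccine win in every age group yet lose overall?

Yes

40–64: the two-dose vaccine 1773/2940 = 60.3%, Vaccine A 82/115 = 71.3% → Vaccine A
65-plus: the two-dose vaccine 45/137 = 32.8%, Vaccine A 1318/3348 = 39.4% → Vaccine A
Overall: the two-dose vaccine 1818/3077 = 59.1%, Vaccine A 1400/3463 = 40.4% → the two-dose vaccine
Vaccine A wins each age group but the two-dose vaccine wins overall — the comparison reverses. Vaccine A's recipients skew toward 65-plus, which has a lower base rate.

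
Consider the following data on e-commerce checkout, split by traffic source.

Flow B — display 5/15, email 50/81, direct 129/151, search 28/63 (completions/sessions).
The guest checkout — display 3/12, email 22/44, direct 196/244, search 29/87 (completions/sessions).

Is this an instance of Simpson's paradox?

No

Display: Flow B 5/15 = 33.3%, the guest checkout 3/12 = 25.0% → Flow B
Email: Flow B 50/81 = 61.7%, the guest checkout 22/44 = 50.0% → Flow B
Direct: Flow B 129/151 = 85.4%, the guest checkout 196/244 = 80.3% → Flow B
Search: Flow B 28/63 = 44.4%, the guest checkout 29/87 = 33.3% → Flow B
Overall: Flow B 212/310 = 68.4%, the guest checkout 250/387 = 64.6% → Flow B
Flow B wins overall and in every traffic group — no reversal.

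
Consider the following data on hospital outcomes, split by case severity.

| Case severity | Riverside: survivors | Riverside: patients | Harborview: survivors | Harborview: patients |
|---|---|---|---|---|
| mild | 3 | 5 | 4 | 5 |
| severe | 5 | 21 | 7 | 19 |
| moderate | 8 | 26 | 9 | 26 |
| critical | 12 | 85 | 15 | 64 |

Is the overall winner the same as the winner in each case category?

Yes

Mild: Riverside 3/5 = 60.0%, Harborview 4/5 = 80.0% → Harborview
Severe: Riverside 5/21 = 23.8%, Harborview 7/19 = 36.8% → Harborview
Moderate: Riverside 8/26 = 30.8%, Harborview 9/26 = 34.6% → Harborview
Critical: Riverside 12/85 = 14.1%, Harborview 15/64 = 23.4% → Harborview
Overall: Riverside 28/137 = 20.4%, Harborview 35/114 = 30.7% → Harborview
Harborview wins overall and in every case group — no reversal.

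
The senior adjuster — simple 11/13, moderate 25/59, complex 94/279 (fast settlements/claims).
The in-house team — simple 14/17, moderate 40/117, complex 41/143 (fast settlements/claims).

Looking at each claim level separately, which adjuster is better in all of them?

Simple: the senior adjuster 11/13 = 84.6%, the in-house team 14/17 = 82.4% → the senior adjuster
Moderate: the senior adjuster 25/59 = 42.4%, the in-house team 40/117 = 34.2% → the senior adjuster
Complex: the senior adjuster 94/279 = 33.7%, the in-house team 41/143 = 28.7% → the senior adjuster
The senior adjuster has the higher rate in all 3 groups.

the senior adjuster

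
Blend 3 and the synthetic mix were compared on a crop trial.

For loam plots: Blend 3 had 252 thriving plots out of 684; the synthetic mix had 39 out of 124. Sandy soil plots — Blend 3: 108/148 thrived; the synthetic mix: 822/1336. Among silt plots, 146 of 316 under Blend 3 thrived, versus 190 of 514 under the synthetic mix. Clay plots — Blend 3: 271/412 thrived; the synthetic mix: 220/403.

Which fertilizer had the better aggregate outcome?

Loam: Blend 3 252/684 = 36.8%, the synthetic mix 39/124 = 31.5% → Blend 3
Sandy soil: Blend 3 108/148 = 73.0%, the synthetic mix 822/1336 = 61.5% → Blend 3
Silt: Blend 3 146/316 = 46.2%, the synthetic mix 190/514 = 37.0% → Blend 3
Clay: Blend 3 271/412 = 65.8%, the synthetic mix 220/403 = 54.6% → Blend 3
Overall: Blend 3 777/1560 = 49.8%, the synthetic mix 1271/2377 = 53.5% → the synthetic mix
(Blend 3 wins every soil group but the synthetic mix wins overall — Blend 3's plots skew toward the low-rate loam group.)

the synthetic mix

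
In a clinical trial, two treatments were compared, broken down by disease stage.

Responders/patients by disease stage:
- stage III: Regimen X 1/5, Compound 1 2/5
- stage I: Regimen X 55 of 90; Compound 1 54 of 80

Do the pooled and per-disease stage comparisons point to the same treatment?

Yes

Stage III: Regimen X 1/5 = 20.0%, Compound 1 2/5 = 40.0% → Compound 1
Stage I: Regimen X 55/90 = 61.1%, Compound 1 54/80 = 67.5% → Compound 1
Overall: Regimen X 56/95 = 58.9%, Compound 1 56/85 = 65.9% → Compound 1
Compound 1 wins overall and in every disease group — no reversal.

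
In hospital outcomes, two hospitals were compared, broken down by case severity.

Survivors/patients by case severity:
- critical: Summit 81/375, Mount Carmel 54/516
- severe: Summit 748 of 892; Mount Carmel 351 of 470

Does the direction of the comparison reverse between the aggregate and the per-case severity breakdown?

No

Critical: Summit 81/375 = 21.6%, Mount Carmel 54/516 = 10.5% → Summit
Severe: Summit 748/892 = 83.9%, Mount Carmel 351/470 = 74.7% → Summit
Overall: Summit 829/1267 = 65.4%, Mount Carmel 405/986 = 41.1% → Summit
Summit wins overall and in every case group — no reversal.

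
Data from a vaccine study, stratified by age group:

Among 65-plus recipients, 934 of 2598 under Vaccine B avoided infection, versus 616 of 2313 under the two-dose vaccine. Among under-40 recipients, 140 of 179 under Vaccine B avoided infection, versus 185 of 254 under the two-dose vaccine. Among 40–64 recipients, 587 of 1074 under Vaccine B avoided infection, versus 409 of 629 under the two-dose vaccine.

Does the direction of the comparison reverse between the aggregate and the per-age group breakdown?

No

65-plus: Vaccine B 934/2598 = 36.0%, the two-dose vaccine 616/2313 = 26.6% → Vaccine B
Under-40: Vaccine B 140/179 = 78.2%, the two-dose vaccine 185/254 = 72.8% → Vaccine B
40–64: Vaccine B 587/1074 = 54.7%, the two-dose vaccine 409/629 = 65.0% → the two-dose vaccine
Overall: Vaccine B 1661/3851 = 43.1%, the two-dose vaccine 1210/3196 = 37.9% → Vaccine B
Neither sweeps: Vaccine B wins 2 of 3 groups, the two-dose vaccine wins 1. Vaccine B wins overall but not every group — no Simpson reversal.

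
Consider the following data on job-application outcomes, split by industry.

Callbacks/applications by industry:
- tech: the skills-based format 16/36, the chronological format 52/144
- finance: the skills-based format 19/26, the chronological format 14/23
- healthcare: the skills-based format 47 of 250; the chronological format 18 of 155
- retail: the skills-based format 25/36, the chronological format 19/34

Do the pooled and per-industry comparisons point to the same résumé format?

Tech: the skills-based format 16/36 = 44.4%, the chronological format 52/144 = 36.1% → the skills-based format
Finance: the skills-based format 19/26 = 73.1%, the chronological format 14/23 = 60.9% → the skills-based format
Healthcare: the skills-based format 47/250 = 18.8%, the chronological format 18/155 = 11.6% → the skills-based format
Retail: the skills-based format 25/36 = 69.4%, the chronological format 19/34 = 55.9% → the skills-based format
Overall: the skills-based format 107/348 = 30.7%, the chronological format 103/356 = 28.9% → the skills-based format
The skills-based format wins overall and in every industry group — no reversal.

Yes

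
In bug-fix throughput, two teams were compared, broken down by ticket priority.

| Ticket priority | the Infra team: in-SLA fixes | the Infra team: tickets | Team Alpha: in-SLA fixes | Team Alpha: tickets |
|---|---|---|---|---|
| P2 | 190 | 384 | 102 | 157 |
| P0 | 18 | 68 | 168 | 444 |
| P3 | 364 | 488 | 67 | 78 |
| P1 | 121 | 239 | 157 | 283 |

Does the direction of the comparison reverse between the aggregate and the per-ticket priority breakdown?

P2: the Infra team 190/384 = 49.5%, Team Alpha 102/157 = 65.0% → Team Alpha
P0: the Infra team 18/68 = 26.5%, Team Alpha 168/444 = 37.8% → Team Alpha
P3: the Infra team 364/488 = 74.6%, Team Alpha 67/78 = 85.9% → Team Alpha
P1: the Infra team 121/239 = 50.6%, Team Alpha 157/283 = 55.5% → Team Alpha
Overall: the Infra team 693/1179 = 58.8%, Team Alpha 494/962 = 51.4% → the Infra team
Team Alpha wins each ticket group but the Infra team wins overall — the comparison reverses. Team Alpha's tickets skew toward P0, which has a lower base rate.

Yes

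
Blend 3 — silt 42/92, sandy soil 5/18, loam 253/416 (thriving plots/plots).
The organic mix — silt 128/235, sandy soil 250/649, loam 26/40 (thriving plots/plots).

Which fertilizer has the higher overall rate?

Blend 3

Silt: Blend 3 42/92 = 45.7%, the organic mix 128/235 = 54.5% → the organic mix
Sandy soil: Blend 3 5/18 = 27.8%, the organic mix 250/649 = 38.5% → the organic mix
Loam: Blend 3 253/416 = 60.8%, the organic mix 26/40 = 65.0% → the organic mix
Overall: Blend 3 300/526 = 57.0%, the organic mix 404/924 = 43.7% → Blend 3
(The organic mix wins every soil group but Blend 3 wins overall — the organic mix's plots skew toward the low-rate sandy soil group.)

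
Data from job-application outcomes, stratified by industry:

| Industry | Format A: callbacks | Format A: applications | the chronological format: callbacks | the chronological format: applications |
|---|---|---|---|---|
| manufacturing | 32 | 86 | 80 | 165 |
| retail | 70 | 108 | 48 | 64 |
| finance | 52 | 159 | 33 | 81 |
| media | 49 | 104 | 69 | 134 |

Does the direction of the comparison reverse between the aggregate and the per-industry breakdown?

Manufacturing: Format A 32/86 = 37.2%, the chronological format 80/165 = 48.5% → the chronological format
Retail: Format A 70/108 = 64.8%, the chronological format 48/64 = 75.0% → the chronological format
Finance: Format A 52/159 = 32.7%, the chronological format 33/81 = 40.7% → the chronological format
Media: Format A 49/104 = 47.1%, the chronological format 69/134 = 51.5% → the chronological format
Overall: Format A 203/457 = 44.4%, the chronological format 230/444 = 51.8% → the chronological format
The chronological format wins overall and in every industry group — no reversal.

No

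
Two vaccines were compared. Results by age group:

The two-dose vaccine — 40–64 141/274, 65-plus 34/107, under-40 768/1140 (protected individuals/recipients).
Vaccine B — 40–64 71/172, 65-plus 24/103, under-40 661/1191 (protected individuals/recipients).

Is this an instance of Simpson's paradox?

40–64: the two-dose vaccine 141/274 = 51.5%, Vaccine B 71/172 = 41.3% → the two-dose vaccine
65-plus: the two-dose vaccine 34/107 = 31.8%, Vaccine B 24/103 = 23.3% → the two-dose vaccine
Under-40: the two-dose vaccine 768/1140 = 67.4%, Vaccine B 661/1191 = 55.5% → the two-dose vaccine
Overall: the two-dose vaccine 943/1521 = 62.0%, Vaccine B 756/1466 = 51.6% → the two-dose vaccine
The two-dose vaccine wins overall and in every age group — no reversal.

No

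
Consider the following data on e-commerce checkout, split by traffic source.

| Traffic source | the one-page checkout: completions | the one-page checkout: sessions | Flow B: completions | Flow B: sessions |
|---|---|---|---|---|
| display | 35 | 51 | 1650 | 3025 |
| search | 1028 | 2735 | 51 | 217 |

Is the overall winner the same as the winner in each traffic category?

No

Display: the one-page checkout 35/51 = 68.6%, Flow B 1650/3025 = 54.5% → the one-page checkout
Search: the one-page checkout 1028/2735 = 37.6%, Flow B 51/217 = 23.5% → the one-page checkout
Overall: the one-page checkout 1063/2786 = 38.2%, Flow B 1701/3242 = 52.5% → Flow B
The one-page checkout wins each traffic group but Flow B wins overall — the comparison reverses. The one-page checkout's sessions skew toward search, which has a lower base rate.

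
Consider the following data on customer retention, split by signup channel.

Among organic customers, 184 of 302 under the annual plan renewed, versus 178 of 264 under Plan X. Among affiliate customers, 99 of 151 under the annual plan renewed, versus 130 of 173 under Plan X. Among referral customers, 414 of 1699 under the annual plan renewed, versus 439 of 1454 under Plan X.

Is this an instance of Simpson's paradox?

Organic: the annual plan 184/302 = 60.9%, Plan X 178/264 = 67.4% → Plan X
Affiliate: the annual plan 99/151 = 65.6%, Plan X 130/173 = 75.1% → Plan X
Referral: the annual plan 414/1699 = 24.4%, Plan X 439/1454 = 30.2% → Plan X
Overall: the annual plan 697/2152 = 32.4%, Plan X 747/1891 = 39.5% → Plan X
Plan X wins overall and in every signup group — no reversal.

No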